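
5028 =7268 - 2240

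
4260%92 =28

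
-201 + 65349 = 65148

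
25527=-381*( -67)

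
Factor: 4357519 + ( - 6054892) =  - 1697373 = -  3^2 * 113^1 * 1669^1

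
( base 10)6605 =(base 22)de5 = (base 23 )cb4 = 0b1100111001101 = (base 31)6R2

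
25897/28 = 924 +25/28 = 924.89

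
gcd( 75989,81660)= 1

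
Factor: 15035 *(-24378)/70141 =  - 2^1*3^1 * 5^1 * 17^1*31^1 * 97^1  *239^1*70141^( -1 ) =- 366523230/70141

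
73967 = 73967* 1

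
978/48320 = 489/24160 =0.02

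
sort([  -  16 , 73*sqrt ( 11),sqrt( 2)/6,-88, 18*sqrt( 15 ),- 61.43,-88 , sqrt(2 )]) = [  -  88, - 88,-61.43, - 16, sqrt(2 ) /6, sqrt ( 2 ),  18*sqrt( 15 ), 73* sqrt( 11)] 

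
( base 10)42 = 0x2a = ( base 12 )36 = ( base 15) 2c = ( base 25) 1H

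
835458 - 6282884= - 5447426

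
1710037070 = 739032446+971004624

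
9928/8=1241 = 1241.00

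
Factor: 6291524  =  2^2*53^1 * 59^1 * 503^1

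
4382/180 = 2191/90 = 24.34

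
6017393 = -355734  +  6373127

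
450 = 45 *10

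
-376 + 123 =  - 253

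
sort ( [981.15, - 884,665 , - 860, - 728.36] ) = [ - 884,-860, - 728.36,665,981.15 ]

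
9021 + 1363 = 10384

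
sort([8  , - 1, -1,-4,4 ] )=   [ - 4,  -  1, - 1, 4, 8 ]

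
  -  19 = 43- 62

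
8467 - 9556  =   - 1089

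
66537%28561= 9415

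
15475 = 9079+6396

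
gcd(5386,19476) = 2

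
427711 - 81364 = 346347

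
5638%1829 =151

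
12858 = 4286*3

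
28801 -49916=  - 21115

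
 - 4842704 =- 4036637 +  - 806067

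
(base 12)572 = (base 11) 673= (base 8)1446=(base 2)1100100110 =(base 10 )806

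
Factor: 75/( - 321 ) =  - 25/107 = - 5^2* 107^( - 1)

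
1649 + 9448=11097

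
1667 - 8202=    - 6535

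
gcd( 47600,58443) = 7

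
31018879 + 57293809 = 88312688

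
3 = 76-73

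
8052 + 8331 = 16383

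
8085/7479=1 + 202/2493 = 1.08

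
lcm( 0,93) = 0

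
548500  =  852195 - 303695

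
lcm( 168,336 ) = 336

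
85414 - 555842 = -470428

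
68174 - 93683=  - 25509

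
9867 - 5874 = 3993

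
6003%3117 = 2886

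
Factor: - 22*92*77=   -  155848 = -2^3 *7^1*11^2 * 23^1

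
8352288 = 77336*108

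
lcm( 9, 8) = 72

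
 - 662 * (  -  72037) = 47688494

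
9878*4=39512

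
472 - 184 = 288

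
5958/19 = 313 + 11/19  =  313.58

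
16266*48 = 780768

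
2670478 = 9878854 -7208376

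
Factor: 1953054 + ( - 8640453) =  - 6687399 = - 3^1*2229133^1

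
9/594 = 1/66 =0.02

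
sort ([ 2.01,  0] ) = [ 0,2.01] 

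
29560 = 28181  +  1379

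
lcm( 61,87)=5307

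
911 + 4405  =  5316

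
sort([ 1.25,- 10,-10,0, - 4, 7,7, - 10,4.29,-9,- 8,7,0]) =[  -  10, - 10, - 10, -9,  -  8,-4,0,0,1.25, 4.29,7, 7,7 ] 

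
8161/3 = 8161/3 = 2720.33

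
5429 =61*89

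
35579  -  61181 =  - 25602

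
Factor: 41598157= 43^1*61^1 * 15859^1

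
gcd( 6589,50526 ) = 1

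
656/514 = 328/257 = 1.28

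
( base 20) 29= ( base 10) 49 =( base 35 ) 1e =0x31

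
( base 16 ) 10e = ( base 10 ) 270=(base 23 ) bh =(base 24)B6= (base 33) 86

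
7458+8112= 15570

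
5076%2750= 2326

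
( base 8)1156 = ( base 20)1b2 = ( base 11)516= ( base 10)622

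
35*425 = 14875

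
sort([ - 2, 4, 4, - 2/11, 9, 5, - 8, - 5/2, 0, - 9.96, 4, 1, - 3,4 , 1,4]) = [ - 9.96, - 8,  -  3, - 5/2,-2, - 2/11,0,1, 1,4,4, 4,4,4,5 , 9 ]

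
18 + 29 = 47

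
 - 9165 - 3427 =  - 12592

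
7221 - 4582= 2639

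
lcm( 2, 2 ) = 2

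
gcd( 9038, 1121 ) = 1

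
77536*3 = 232608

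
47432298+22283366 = 69715664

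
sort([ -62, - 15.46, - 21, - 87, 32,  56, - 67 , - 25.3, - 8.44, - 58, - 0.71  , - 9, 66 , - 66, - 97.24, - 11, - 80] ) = [ - 97.24, - 87, - 80 , - 67, - 66,-62,  -  58,  -  25.3,-21, - 15.46,-11, - 9, - 8.44, - 0.71,  32,  56 , 66 ] 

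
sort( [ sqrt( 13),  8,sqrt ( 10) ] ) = [ sqrt( 10),sqrt( 13 ),8]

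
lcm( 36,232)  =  2088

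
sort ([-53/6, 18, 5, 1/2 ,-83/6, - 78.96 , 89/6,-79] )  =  [-79,-78.96, - 83/6, - 53/6,1/2, 5, 89/6, 18] 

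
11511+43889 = 55400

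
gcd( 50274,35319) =3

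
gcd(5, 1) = 1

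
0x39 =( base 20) 2H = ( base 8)71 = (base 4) 321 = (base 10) 57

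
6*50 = 300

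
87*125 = 10875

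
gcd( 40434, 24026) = 586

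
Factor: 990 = 2^1*3^2 * 5^1*11^1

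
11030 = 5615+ 5415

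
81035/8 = 10129+3/8 =10129.38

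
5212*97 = 505564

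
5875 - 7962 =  -2087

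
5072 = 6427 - 1355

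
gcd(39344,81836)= 4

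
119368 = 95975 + 23393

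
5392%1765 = 97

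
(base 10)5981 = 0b1011101011101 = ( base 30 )6jb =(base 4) 1131131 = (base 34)55V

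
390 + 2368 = 2758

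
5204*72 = 374688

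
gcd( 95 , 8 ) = 1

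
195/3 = 65=65.00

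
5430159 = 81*67039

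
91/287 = 13/41 =0.32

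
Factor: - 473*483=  - 228459 = -3^1*7^1*11^1*23^1*43^1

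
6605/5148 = 6605/5148 = 1.28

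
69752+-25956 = 43796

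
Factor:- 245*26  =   - 2^1 * 5^1*7^2*13^1 = - 6370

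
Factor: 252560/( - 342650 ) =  - 328/445 =- 2^3 * 5^( - 1)*41^1 * 89^(-1 )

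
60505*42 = 2541210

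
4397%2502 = 1895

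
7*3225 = 22575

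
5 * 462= 2310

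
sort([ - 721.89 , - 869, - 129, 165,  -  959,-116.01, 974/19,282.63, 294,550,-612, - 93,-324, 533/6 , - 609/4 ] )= [ - 959,  -  869,- 721.89,- 612,- 324, -609/4,-129,- 116.01, - 93 , 974/19,533/6, 165 , 282.63, 294,550 ]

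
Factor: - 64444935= -3^1*5^1*37^1*83^1*1399^1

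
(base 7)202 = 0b1100100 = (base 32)34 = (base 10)100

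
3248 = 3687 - 439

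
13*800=10400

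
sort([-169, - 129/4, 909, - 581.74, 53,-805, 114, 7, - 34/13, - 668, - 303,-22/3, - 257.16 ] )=[-805, - 668, - 581.74, - 303,  -  257.16, - 169, - 129/4 , - 22/3, - 34/13,7, 53,114,909]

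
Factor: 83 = 83^1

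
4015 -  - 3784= 7799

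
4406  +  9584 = 13990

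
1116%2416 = 1116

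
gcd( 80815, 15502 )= 1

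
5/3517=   5/3517 =0.00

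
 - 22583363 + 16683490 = - 5899873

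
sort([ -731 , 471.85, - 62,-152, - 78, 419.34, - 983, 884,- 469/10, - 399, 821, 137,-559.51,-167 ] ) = [ - 983, - 731, - 559.51, - 399,  -  167, - 152, - 78, - 62, - 469/10,137,419.34,471.85, 821, 884]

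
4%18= 4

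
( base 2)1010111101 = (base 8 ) 1275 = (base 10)701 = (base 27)pq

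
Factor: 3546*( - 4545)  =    -  2^1*3^4*5^1*101^1 * 197^1  =  -  16116570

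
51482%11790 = 4322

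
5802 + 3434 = 9236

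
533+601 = 1134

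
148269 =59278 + 88991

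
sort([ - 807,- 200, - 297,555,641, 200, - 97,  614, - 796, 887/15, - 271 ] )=[ - 807,-796,-297, - 271, - 200, - 97, 887/15, 200, 555, 614, 641 ]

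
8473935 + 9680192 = 18154127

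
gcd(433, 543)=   1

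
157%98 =59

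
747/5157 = 83/573= 0.14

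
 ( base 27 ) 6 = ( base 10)6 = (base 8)6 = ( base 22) 6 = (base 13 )6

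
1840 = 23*80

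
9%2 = 1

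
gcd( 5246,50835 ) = 1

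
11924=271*44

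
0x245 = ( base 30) jb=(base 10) 581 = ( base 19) 1BB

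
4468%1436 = 160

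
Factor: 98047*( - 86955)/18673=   - 3^1*5^1*11^1*17^1*31^1 * 71^( - 1 )*263^ ( - 1 )*98047^1= - 8525676885/18673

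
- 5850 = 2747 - 8597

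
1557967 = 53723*29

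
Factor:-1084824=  - 2^3*3^2*13^1*19^1*61^1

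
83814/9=9312 + 2/3   =  9312.67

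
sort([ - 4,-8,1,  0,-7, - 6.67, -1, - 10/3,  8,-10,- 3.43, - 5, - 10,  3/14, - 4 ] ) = [ - 10,- 10, - 8, -7, -6.67, - 5, - 4, - 4,-3.43, - 10/3,-1,0,3/14,1,8]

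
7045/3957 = 1 + 3088/3957 = 1.78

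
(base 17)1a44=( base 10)7875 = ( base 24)DG3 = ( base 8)17303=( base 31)861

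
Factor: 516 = 2^2*3^1*43^1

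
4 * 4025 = 16100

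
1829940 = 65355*28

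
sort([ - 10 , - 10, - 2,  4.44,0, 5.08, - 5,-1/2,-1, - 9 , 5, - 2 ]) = [ - 10 , - 10 , - 9 ,-5, - 2, - 2,- 1,  -  1/2, 0,  4.44,5 , 5.08 ]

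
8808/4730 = 4404/2365 = 1.86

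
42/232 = 21/116= 0.18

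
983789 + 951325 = 1935114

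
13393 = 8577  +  4816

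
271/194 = 1 + 77/194 = 1.40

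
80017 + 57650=137667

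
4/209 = 4/209 = 0.02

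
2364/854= 1182/427 = 2.77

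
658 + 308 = 966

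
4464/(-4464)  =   - 1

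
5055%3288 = 1767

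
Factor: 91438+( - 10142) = 81296=2^4 * 5081^1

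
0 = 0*70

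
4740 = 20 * 237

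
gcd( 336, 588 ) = 84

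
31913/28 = 4559/4 = 1139.75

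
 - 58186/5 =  - 11638 + 4/5 = - 11637.20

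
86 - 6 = 80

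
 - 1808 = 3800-5608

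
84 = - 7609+7693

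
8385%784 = 545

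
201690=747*270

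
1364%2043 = 1364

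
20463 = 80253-59790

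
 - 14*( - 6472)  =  90608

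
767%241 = 44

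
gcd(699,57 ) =3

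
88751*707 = 62746957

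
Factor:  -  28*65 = - 2^2*5^1*7^1*13^1 = - 1820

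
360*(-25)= -9000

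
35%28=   7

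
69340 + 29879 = 99219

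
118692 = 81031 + 37661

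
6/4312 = 3/2156 = 0.00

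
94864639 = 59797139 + 35067500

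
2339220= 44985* 52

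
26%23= 3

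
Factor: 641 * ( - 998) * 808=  -2^4*101^1*499^1 * 641^1 = - 516892144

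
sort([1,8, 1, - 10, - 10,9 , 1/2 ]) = [ - 10, - 10, 1/2,1,1,8,9] 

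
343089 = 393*873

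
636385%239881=156623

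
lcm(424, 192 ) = 10176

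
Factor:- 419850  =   - 2^1*3^3*5^2*311^1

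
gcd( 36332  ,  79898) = 2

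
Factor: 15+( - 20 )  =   - 5^1 = -5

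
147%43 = 18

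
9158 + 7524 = 16682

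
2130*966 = 2057580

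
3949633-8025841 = -4076208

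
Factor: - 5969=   -  47^1*127^1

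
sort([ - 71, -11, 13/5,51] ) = [ - 71,-11, 13/5,51 ] 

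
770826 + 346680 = 1117506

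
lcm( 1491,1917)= 13419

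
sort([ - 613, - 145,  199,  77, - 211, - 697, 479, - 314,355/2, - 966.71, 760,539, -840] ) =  [ - 966.71,  -  840,-697, - 613, - 314, - 211, - 145, 77, 355/2, 199,  479 , 539, 760] 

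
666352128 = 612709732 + 53642396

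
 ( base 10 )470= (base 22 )l8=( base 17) 1AB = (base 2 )111010110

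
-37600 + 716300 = 678700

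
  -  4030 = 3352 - 7382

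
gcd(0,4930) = 4930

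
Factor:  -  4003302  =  - 2^1*3^1*53^1 * 12589^1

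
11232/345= 3744/115 = 32.56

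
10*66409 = 664090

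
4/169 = 4/169 = 0.02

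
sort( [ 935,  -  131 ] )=[  -  131 , 935]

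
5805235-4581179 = 1224056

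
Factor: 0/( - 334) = 0^1 = 0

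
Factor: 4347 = 3^3*7^1 * 23^1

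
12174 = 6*2029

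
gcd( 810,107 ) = 1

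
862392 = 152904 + 709488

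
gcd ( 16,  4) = 4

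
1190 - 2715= - 1525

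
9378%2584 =1626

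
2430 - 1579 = 851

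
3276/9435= 1092/3145 = 0.35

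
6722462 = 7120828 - 398366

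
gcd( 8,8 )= 8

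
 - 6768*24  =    -  162432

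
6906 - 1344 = 5562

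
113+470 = 583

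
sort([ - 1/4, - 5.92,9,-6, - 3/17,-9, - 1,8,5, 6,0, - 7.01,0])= [-9, - 7.01, -6, - 5.92,-1,-1/4 , - 3/17,0,0,5,6,8,9] 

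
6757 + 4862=11619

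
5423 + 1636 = 7059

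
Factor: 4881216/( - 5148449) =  -2^6 * 3^1*19^( - 1 )*31^( - 1)*8741^( - 1 )*25423^1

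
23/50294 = 23/50294 = 0.00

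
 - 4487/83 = - 4487/83 = -54.06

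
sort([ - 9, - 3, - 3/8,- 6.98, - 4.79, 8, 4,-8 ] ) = [- 9, - 8, - 6.98, -4.79, - 3, - 3/8, 4, 8 ]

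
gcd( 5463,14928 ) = 3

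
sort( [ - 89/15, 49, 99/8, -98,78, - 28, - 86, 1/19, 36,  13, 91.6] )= [ - 98, - 86, - 28, - 89/15,1/19,99/8,13,  36, 49, 78, 91.6]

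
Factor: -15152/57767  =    -  16/61= -  2^4  *  61^(- 1 ) 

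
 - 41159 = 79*( - 521 ) 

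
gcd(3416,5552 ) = 8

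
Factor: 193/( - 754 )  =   - 2^( - 1)*13^( - 1)*29^ ( - 1) * 193^1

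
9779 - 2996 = 6783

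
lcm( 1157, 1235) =109915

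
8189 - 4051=4138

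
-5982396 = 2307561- 8289957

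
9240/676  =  2310/169 = 13.67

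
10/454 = 5/227 = 0.02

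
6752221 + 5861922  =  12614143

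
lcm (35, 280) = 280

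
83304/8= 10413  =  10413.00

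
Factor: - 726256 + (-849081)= - 1575337^1 = - 1575337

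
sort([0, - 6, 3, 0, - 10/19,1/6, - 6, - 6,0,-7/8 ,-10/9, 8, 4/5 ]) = [ - 6 , - 6, - 6, - 10/9 , - 7/8, - 10/19, 0,0,0, 1/6,4/5,3, 8 ] 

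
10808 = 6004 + 4804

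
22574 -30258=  -7684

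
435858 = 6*72643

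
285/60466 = 285/60466 = 0.00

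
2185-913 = 1272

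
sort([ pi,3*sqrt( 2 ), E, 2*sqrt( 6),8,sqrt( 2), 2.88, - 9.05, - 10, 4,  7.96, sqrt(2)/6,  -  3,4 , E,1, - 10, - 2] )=[ - 10, - 10, - 9.05, - 3, - 2,  sqrt(2 )/6,1,sqrt (2 ) , E,  E,2.88,pi,4 , 4,  3*sqrt( 2) , 2*sqrt( 6 ), 7.96,8]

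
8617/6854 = 1 + 1763/6854 = 1.26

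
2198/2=1099 = 1099.00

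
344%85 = 4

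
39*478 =18642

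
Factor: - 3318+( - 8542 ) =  -2^2*5^1 * 593^1  =  - 11860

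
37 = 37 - 0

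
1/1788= 1/1788 = 0.00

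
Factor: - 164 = -2^2*41^1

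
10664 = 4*2666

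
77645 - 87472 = -9827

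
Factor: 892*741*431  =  284878932  =  2^2*3^1*13^1*19^1*223^1*431^1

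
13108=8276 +4832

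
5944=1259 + 4685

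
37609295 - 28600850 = 9008445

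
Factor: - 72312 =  - 2^3 * 3^1 * 23^1*131^1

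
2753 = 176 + 2577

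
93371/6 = 93371/6 = 15561.83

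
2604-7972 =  - 5368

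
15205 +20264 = 35469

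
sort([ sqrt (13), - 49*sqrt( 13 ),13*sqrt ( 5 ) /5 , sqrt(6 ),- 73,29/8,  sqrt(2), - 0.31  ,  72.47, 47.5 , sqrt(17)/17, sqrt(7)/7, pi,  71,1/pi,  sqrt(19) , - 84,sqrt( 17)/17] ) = [  -  49*sqrt ( 13),-84, - 73, - 0.31, sqrt(17)/17, sqrt (17)/17,1/pi,sqrt( 7 )/7 , sqrt(2), sqrt( 6) , pi, sqrt(13 ),29/8, sqrt ( 19),13 * sqrt( 5)/5, 47.5,71,72.47]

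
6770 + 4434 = 11204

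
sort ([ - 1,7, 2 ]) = [ - 1,2, 7 ] 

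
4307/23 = 187 + 6/23 =187.26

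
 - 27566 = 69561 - 97127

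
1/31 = 1/31 = 0.03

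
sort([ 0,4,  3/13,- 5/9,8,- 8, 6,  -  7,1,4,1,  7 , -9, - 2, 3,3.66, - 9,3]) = [  -  9, - 9, - 8, - 7, - 2, - 5/9,0,  3/13, 1, 1,3, 3,3.66,4,4, 6,7,8 ]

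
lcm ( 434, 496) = 3472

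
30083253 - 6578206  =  23505047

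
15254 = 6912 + 8342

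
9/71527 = 9/71527 = 0.00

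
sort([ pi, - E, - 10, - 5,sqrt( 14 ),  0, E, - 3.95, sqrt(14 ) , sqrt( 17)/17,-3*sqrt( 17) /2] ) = [ - 10, - 3*sqrt(17) /2, - 5, - 3.95, -E, 0,sqrt( 17)/17, E, pi, sqrt( 14 ), sqrt( 14 ) ] 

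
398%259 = 139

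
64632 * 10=646320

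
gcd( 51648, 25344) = 192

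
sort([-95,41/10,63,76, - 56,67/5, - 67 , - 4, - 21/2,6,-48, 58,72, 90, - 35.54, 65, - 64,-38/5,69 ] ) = [  -  95, -67 , - 64 ,  -  56,  -  48, - 35.54, - 21/2, - 38/5,-4, 41/10,6,67/5,58, 63,65,69, 72, 76, 90] 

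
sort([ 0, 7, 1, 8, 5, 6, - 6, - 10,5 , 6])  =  [-10, - 6, 0, 1, 5, 5, 6,6,  7, 8]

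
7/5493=7/5493  =  0.00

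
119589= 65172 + 54417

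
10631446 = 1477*7198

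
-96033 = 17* ( - 5649 ) 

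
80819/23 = 80819/23 = 3513.87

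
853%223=184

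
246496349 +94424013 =340920362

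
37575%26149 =11426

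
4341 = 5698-1357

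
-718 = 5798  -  6516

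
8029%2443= 700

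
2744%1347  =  50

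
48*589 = 28272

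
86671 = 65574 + 21097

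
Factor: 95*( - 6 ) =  - 2^1* 3^1  *  5^1* 19^1 = - 570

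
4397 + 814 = 5211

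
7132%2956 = 1220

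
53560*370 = 19817200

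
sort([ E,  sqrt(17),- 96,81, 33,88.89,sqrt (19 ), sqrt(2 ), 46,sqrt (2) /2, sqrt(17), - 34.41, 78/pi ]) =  [ - 96, - 34.41, sqrt (2)/2,sqrt ( 2 ),E,sqrt(17) , sqrt( 17),  sqrt(19)  ,  78/pi,33,46,81,88.89] 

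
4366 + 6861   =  11227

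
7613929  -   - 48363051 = 55976980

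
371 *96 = 35616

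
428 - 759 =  - 331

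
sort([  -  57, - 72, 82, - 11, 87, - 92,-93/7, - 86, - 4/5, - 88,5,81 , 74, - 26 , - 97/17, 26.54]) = [ - 92, - 88,  -  86,  -  72, - 57, - 26, - 93/7, - 11, - 97/17, - 4/5, 5,26.54, 74, 81,82, 87 ]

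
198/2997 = 22/333 = 0.07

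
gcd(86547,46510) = 1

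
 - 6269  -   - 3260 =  - 3009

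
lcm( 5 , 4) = 20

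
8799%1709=254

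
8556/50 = 4278/25 = 171.12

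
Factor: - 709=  - 709^1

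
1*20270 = 20270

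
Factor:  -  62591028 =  - 2^2 * 3^1*47^1*110977^1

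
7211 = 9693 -2482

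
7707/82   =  7707/82 = 93.99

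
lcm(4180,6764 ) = 372020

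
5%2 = 1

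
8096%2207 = 1475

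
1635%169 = 114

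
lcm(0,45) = 0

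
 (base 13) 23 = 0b11101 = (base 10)29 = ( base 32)t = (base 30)T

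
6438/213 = 2146/71 = 30.23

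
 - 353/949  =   - 1 + 596/949 = - 0.37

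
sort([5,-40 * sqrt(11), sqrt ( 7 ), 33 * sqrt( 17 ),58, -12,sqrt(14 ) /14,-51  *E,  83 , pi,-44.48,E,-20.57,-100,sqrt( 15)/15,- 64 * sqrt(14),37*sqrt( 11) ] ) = [-64*  sqrt ( 14), - 51 * E,-40*sqrt( 11),-100 , -44.48, - 20.57, - 12,sqrt( 15)/15,sqrt( 14 )/14,  sqrt ( 7 ),  E,pi,5,58,83, 37*sqrt(11 ), 33*sqrt( 17)]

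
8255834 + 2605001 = 10860835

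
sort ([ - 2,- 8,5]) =[- 8,-2,5 ] 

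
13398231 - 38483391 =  - 25085160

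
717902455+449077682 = 1166980137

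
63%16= 15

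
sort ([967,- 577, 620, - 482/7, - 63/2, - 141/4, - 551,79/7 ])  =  [  -  577, - 551,- 482/7, - 141/4, - 63/2,79/7,620,967]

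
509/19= 509/19 = 26.79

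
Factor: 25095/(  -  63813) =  - 5^1*7^1*89^( - 1) = - 35/89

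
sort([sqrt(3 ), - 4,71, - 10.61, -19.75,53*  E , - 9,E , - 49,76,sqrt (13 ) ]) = [ - 49, - 19.75,-10.61, - 9, - 4,sqrt( 3 ),E , sqrt(13 ),71, 76, 53*E] 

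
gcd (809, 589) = 1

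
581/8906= 581/8906 =0.07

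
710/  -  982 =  - 1+136/491 = - 0.72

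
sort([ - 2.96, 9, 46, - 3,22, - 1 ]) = [ - 3 , - 2.96, - 1,9 , 22 , 46]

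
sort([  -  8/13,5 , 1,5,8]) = [ - 8/13,  1,5,5, 8]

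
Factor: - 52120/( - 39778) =2^2*5^1*1303^1*19889^( - 1) = 26060/19889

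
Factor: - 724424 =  - 2^3*83^1*1091^1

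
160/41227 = 160/41227=0.00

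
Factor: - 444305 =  - 5^1 *88861^1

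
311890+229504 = 541394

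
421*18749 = 7893329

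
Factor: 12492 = 2^2 * 3^2 * 347^1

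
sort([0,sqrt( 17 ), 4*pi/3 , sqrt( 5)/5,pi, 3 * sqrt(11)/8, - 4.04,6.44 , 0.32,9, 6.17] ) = [-4.04,0, 0.32, sqrt( 5)/5, 3 * sqrt(11)/8, pi, sqrt( 17)  ,  4 * pi/3, 6.17,6.44 , 9] 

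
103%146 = 103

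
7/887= 7/887   =  0.01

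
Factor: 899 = 29^1*31^1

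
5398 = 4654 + 744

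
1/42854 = 1/42854 = 0.00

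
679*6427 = 4363933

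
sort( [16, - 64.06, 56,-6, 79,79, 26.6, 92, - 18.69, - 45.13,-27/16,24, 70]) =[ - 64.06 ,-45.13, - 18.69, - 6,-27/16,16,  24  ,  26.6, 56,70, 79,79 , 92]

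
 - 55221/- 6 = 18407/2 = 9203.50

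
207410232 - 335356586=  - 127946354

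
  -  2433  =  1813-4246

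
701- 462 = 239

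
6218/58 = 107+6/29=107.21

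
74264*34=2524976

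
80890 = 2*40445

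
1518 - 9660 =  - 8142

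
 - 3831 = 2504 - 6335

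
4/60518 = 2/30259 = 0.00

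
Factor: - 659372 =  - 2^2*7^1 * 23549^1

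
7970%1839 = 614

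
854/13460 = 427/6730 = 0.06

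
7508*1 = 7508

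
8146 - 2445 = 5701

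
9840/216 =410/9 = 45.56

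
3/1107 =1/369 = 0.00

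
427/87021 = 427/87021 = 0.00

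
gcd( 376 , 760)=8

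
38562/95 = 38562/95 = 405.92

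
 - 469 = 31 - 500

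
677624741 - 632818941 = 44805800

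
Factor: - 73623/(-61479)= 3^( - 4) * 97^1 = 97/81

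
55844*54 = 3015576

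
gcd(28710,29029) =319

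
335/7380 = 67/1476 = 0.05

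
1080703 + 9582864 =10663567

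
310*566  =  175460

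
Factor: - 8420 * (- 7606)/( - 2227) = -2^3*5^1*17^ (  -  1 ) * 131^ (-1 ) * 421^1*3803^1  =  -64042520/2227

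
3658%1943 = 1715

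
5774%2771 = 232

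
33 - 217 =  - 184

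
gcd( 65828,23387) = 7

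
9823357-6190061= 3633296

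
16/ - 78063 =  - 1 + 78047/78063 = - 0.00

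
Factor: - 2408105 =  - 5^1*7^2*9829^1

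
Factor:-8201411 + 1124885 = - 2^1* 3^1*1179421^1 = - 7076526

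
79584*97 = 7719648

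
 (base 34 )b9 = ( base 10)383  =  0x17F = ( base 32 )bv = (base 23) gf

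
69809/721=96 + 593/721=   96.82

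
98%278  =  98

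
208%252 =208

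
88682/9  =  88682/9 = 9853.56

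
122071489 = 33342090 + 88729399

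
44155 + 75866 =120021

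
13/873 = 13/873 = 0.01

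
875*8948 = 7829500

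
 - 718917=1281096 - 2000013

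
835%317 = 201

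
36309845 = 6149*5905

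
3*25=75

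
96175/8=96175/8 = 12021.88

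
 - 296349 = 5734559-6030908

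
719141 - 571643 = 147498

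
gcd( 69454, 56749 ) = 847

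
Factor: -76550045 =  -5^1*11^2 * 13^1*9733^1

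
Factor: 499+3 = 502 = 2^1* 251^1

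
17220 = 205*84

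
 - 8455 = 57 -8512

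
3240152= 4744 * 683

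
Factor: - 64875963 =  - 3^1 *31^1*697591^1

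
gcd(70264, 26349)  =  8783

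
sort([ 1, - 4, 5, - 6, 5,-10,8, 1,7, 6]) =[ - 10, - 6, - 4,1, 1, 5, 5, 6, 7, 8 ] 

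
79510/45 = 15902/9 = 1766.89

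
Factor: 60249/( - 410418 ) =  - 2^(  -  1) * 3^( - 1) * 7^1* 19^1*151^(  -  1) = -133/906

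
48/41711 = 48/41711 = 0.00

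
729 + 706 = 1435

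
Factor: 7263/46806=2^( - 1 )*3^2*29^( - 1 )=9/58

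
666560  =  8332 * 80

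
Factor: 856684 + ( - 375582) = 481102=   2^1*240551^1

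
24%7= 3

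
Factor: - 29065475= -5^2*1162619^1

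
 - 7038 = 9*(  -  782) 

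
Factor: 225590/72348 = 2^ (-1)*3^(-1 )*5^1*17^1*1327^1 * 6029^(-1)=112795/36174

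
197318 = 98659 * 2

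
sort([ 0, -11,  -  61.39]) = [ - 61.39, - 11, 0 ]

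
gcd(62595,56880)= 45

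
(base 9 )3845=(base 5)43001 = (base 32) 2PS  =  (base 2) 101100111100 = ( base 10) 2876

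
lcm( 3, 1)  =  3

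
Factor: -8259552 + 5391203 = -2868349 = - 11^1*107^1*2437^1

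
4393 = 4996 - 603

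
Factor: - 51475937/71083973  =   - 51475937^1*71083973^( - 1 ) 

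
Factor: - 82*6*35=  - 2^2* 3^1*5^1*7^1*41^1 =- 17220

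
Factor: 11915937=3^3*11^1*53^1*757^1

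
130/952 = 65/476 = 0.14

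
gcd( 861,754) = 1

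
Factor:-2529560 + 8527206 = 2^1*2998823^1 = 5997646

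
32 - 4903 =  - 4871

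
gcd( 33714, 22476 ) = 11238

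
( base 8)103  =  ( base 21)34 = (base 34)1x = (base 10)67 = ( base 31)25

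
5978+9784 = 15762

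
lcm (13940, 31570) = 1073380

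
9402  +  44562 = 53964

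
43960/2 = 21980 = 21980.00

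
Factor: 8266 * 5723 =47306318 = 2^1*59^1*97^1*  4133^1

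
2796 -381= 2415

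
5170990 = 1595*3242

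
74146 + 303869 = 378015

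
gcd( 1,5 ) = 1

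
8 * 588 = 4704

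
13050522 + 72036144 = 85086666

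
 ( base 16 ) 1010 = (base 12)2468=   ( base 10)4112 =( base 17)E3F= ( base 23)7HI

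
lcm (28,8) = 56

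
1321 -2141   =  -820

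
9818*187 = 1835966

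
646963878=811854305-164890427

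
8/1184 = 1/148 = 0.01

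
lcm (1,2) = 2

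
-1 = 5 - 6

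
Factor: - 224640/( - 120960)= 7^(- 1 )*13^1= 13/7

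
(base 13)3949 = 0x1fed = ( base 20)108d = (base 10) 8173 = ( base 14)2d9b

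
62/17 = 3+11/17= 3.65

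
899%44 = 19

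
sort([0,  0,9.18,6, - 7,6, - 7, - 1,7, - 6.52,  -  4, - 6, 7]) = [  -  7,-7, -6.52, - 6, - 4, - 1,0, 0, 6,6, 7,7,9.18] 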